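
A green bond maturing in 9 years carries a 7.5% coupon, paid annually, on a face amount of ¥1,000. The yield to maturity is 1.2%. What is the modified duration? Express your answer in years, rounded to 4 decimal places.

Periodic yield y = 0.012. First find Macaulay duration:
  t   CF        PV=CF/(1+0.012)^t    t·PV
  1        75.00        74.1107        74.1107
  2        75.00        73.2319       146.4638
  3        75.00        72.3635       217.0906
  4        75.00        71.5055       286.0218
  5        75.00        70.6576       353.2879
  6        75.00        69.8197       418.9184
  7        75.00        68.9918       482.9428
  8        75.00        68.1737       545.3900
  9     1,075.00       965.5702     8,690.1318
  Σ                  1,534.4246    11,214.3577
P = 1,534.4246; Macaulay duration = 11,214.3577 / 1,534.4246 = 7.30851 years.
Modified duration = D_Mac / (1 + y) = 7.30851 / 1.012 = 7.22185 years.

7.2218 years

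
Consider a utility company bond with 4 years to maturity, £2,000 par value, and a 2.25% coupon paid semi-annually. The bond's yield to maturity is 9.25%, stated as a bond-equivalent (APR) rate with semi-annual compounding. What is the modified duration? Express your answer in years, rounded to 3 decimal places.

3.652 years

Periodic yield y = 0.04625. First find Macaulay duration:
  t   CF        PV=CF/(1+0.04625)^t    t·PV
  1        22.50        21.5054        21.5054
  2        22.50        20.5547        41.1094
  3        22.50        19.6461        58.9383
  4        22.50        18.7776        75.1105
  5        22.50        17.9475        89.7377
  6        22.50        17.1542       102.9250
  7        22.50        16.3959       114.7710
  8     2,022.50     1,408.6554    11,269.2431
  Σ                  1,540.6368    11,773.3405
P = 1,540.6368; Macaulay duration = 11,773.3405 / 1,540.6368 = 7.64187 half-year periods = 3.82093 years.
Modified duration = D_Mac / (1 + y) = 3.82093 / 1.04625 = 3.65203 years.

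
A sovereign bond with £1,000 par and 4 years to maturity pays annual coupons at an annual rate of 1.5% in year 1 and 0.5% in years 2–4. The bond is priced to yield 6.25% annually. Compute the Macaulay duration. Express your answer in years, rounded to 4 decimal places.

Periodic yield y = 0.0625. Discount each cash flow and weight by its year:
  t   CF        PV=CF/(1+0.0625)^t    t·PV
  1        15.00        14.1176        14.1176
  2         5.00         4.4291         8.8581
  3         5.00         4.1685        12.5056
  4     1,005.00       788.5883     3,154.3530
  Σ                    811.3035     3,189.8344
Price P = Σ PV = 811.3035.
Macaulay duration = Σ(t·PV) / P = 3,189.8344 / 811.3035 = 3.93174 years.

3.9317 years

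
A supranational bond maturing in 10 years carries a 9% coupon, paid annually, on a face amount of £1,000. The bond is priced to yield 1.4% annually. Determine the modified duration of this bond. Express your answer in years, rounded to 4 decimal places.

7.6342 years

Periodic yield y = 0.014. First find Macaulay duration:
  t   CF        PV=CF/(1+0.014)^t    t·PV
  1        90.00        88.7574        88.7574
  2        90.00        87.5319       175.0639
  3        90.00        86.3234       258.9703
  4        90.00        85.1316       340.5263
  5        90.00        83.9562       419.7810
  6        90.00        82.7970       496.7822
  7        90.00        81.6539       571.5772
  8        90.00        80.5265       644.2121
  9        90.00        79.4147       714.7323
  10    1,090.00       948.5210     9,485.2099
  Σ                  1,704.6137    13,195.6125
P = 1,704.6137; Macaulay duration = 13,195.6125 / 1,704.6137 = 7.74112 years.
Modified duration = D_Mac / (1 + y) = 7.74112 / 1.014 = 7.63424 years.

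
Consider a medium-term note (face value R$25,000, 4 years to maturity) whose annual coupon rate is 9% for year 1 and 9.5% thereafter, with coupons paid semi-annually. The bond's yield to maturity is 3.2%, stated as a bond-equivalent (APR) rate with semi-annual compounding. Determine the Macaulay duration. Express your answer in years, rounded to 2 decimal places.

3.50 years

Periodic yield y = 0.016. Discount each cash flow and weight by its period:
  t   CF        PV=CF/(1+0.016)^t    t·PV
  1     1,125.00     1,107.2835     1,107.2835
  2     1,125.00     1,089.8459     2,179.6919
  3     1,187.50     1,132.2765     3,396.8295
  4     1,187.50     1,114.4454     4,457.7815
  5     1,187.50     1,096.8951     5,484.4753
  6     1,187.50     1,079.6211     6,477.7267
  7     1,187.50     1,062.6192     7,438.3345
  8    26,187.50    23,064.5177   184,516.1413
  Σ                 30,747.5043   215,058.2640
Price P = Σ PV = 30,747.5043.
Macaulay duration = Σ(t·PV) / P = 215,058.2640 / 30,747.5043 = 6.99433 half-year periods.
In years: 6.99433 / 2 = 3.49717 years.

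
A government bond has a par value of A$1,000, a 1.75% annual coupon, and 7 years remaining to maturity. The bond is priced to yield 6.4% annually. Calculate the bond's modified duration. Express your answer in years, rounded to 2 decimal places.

6.18 years

Periodic yield y = 0.064. First find Macaulay duration:
  t   CF        PV=CF/(1+0.064)^t    t·PV
  1        17.50        16.4474        16.4474
  2        17.50        15.4581        30.9161
  3        17.50        14.5282        43.5847
  4        17.50        13.6544        54.6175
  5        17.50        12.8331        64.1653
  6        17.50        12.0611        72.3668
  7     1,017.50       659.0874     4,613.6119
  Σ                    744.0696     4,895.7097
P = 744.0696; Macaulay duration = 4,895.7097 / 744.0696 = 6.57964 years.
Modified duration = D_Mac / (1 + y) = 6.57964 / 1.064 = 6.18387 years.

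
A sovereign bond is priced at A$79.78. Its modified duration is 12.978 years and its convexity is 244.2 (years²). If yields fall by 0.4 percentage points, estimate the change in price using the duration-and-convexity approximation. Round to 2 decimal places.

Duration effect: -D_mod·Δy = -12.978 × (-0.004) = +0.051912
Convexity effect: ½·C·(Δy)² = 0.5 × 244.2 × (-0.004)² = +0.0019536
ΔP/P ≈ +0.051912 + 0.0019536 = +0.0538656
ΔP ≈ 79.78 × (+0.0538656) = +4.297397568.

+A$4.30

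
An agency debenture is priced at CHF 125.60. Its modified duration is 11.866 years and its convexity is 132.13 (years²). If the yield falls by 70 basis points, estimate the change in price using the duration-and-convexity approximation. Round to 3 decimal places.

+CHF 10.839

Duration effect: -D_mod·Δy = -11.866 × (-0.007) = +0.083062
Convexity effect: ½·C·(Δy)² = 0.5 × 132.13 × (-0.007)² = +0.003237185
ΔP/P ≈ +0.083062 + 0.003237185 = +0.086299185
ΔP ≈ 125.60 × (+0.086299185) = +10.839177636.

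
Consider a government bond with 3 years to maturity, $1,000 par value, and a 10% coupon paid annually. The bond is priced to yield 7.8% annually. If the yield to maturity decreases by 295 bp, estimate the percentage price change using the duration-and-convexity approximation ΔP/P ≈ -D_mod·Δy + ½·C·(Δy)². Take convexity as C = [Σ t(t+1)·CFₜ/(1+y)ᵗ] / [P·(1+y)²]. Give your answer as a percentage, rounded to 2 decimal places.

+7.90%

With y = 0.078:
  t   CF        PV=CF/(1+0.078)^t    t·PV        t(t+1)·PV
  1       100.00        92.7644        92.7644         185.5288
  2       100.00        86.0523       172.1046         516.3138
  3     1,100.00       878.0847     2,634.2541      10,537.0162
  Σ                  1,056.9014     2,899.1230      11,238.8588
P = 1,056.9014; D_Mac = 2.74304 yrs; D_mod = 2.54456 yrs; C = 9.15061.
Duration effect: -2.54456 × (-0.0295) = +0.075065
Convexity effect: 0.5 × 9.15061 × (-0.0295)² = +0.0039817
ΔP/P ≈ +0.075065 + 0.0039817 = +0.079046 = +7.9046%.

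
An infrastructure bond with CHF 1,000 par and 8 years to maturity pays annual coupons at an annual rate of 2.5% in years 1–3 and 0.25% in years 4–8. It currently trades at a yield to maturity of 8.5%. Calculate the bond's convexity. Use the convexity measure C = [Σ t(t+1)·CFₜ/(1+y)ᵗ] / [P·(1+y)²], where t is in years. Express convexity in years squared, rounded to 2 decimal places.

With y = 0.085:
  t   CF        PV=CF/(1+0.085)^t    t·PV        t(t+1)·PV
  1        25.00        23.0415        23.0415          46.0829
  2        25.00        21.2364        42.4728         127.4183
  3        25.00        19.5727        58.7181         234.8724
  4         2.50         1.8039         7.2157          36.0787
  5         2.50         1.6626         8.3131          49.8784
  6         2.50         1.5324         9.1942          64.3592
  7         2.50         1.4123         9.8862          79.0897
  8     1,002.50       521.9711     4,175.7690      37,581.9207
  Σ                    592.2329     4,334.6105      38,219.7005
P = 592.2329.
Convexity = Σ t(t+1)·PV / [P·(1+y)²] = 38,219.7005 / (592.2329 × 1.177225) = 54.81952.

54.82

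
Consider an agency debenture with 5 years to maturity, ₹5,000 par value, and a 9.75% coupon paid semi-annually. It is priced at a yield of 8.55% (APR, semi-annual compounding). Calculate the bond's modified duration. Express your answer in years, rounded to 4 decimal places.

Periodic yield y = 0.04275. First find Macaulay duration:
  t   CF        PV=CF/(1+0.04275)^t    t·PV
  1       243.75       233.7569       233.7569
  2       243.75       224.1735       448.3470
  3       243.75       214.9830       644.9489
  4       243.75       206.1692       824.6769
  5       243.75       197.7168       988.5841
  6       243.75       189.6110     1,137.6658
  7       243.75       181.8374     1,272.8619
  8       243.75       174.3826     1,395.0604
  9       243.75       167.2333     1,505.1000
  10    5,243.75     3,450.1660    34,501.6602
  Σ                  5,240.0296    42,952.6619
P = 5,240.0296; Macaulay duration = 42,952.6619 / 5,240.0296 = 8.19703 half-year periods = 4.09851 years.
Modified duration = D_Mac / (1 + y) = 4.09851 / 1.04275 = 3.93049 years.

3.9305 years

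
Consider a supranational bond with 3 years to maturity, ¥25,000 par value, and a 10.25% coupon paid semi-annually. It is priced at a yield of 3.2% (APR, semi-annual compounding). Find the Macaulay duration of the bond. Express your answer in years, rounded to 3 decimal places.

2.691 years

Periodic yield y = 0.016. Discount each cash flow and weight by its period:
  t   CF        PV=CF/(1+0.016)^t    t·PV
  1     1,281.25     1,261.0728     1,261.0728
  2     1,281.25     1,241.2134     2,482.4268
  3     1,281.25     1,221.6668     3,665.0003
  4     1,281.25     1,202.4279     4,809.7116
  5     1,281.25     1,183.4920     5,917.4602
  6    26,281.25    23,893.7200   143,362.3199
  Σ                 30,003.5929   161,497.9916
Price P = Σ PV = 30,003.5929.
Macaulay duration = Σ(t·PV) / P = 161,497.9916 / 30,003.5929 = 5.38262 half-year periods.
In years: 5.38262 / 2 = 2.69131 years.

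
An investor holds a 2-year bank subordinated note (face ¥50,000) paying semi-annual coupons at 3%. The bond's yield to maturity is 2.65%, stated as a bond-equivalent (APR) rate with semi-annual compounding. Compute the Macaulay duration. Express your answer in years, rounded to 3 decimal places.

Periodic yield y = 0.01325. Discount each cash flow and weight by its period:
  t   CF        PV=CF/(1+0.01325)^t    t·PV
  1       750.00       740.1925       740.1925
  2       750.00       730.5132     1,461.0263
  3       750.00       720.9604     2,162.8813
  4    50,750.00    48,147.0405   192,588.1619
  Σ                 50,338.7065   196,952.2620
Price P = Σ PV = 50,338.7065.
Macaulay duration = Σ(t·PV) / P = 196,952.2620 / 50,338.7065 = 3.91254 half-year periods.
In years: 3.91254 / 2 = 1.95627 years.

1.956 years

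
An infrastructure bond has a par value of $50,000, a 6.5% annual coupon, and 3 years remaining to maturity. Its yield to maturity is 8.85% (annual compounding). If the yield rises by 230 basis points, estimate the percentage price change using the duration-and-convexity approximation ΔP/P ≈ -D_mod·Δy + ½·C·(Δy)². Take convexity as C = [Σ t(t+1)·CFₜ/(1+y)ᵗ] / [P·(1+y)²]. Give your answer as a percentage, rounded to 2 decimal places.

With y = 0.0885:
  t   CF        PV=CF/(1+0.0885)^t    t·PV        t(t+1)·PV
  1     3,250.00     2,985.7602     2,985.7602       5,971.5204
  2     3,250.00     2,743.0043     5,486.0087      16,458.0260
  3    53,250.00    41,288.9950   123,866.9850     495,467.9400
  Σ                 47,017.7596   132,338.7539     517,897.4864
P = 47,017.7596; D_Mac = 2.81465 yrs; D_mod = 2.58581 yrs; C = 9.29662.
Duration effect: -2.58581 × (+0.023) = -0.059474
Convexity effect: 0.5 × 9.29662 × (0.023)² = +0.0024590
ΔP/P ≈ -0.059474 + 0.0024590 = -0.057015 = -5.7015%.

-5.70%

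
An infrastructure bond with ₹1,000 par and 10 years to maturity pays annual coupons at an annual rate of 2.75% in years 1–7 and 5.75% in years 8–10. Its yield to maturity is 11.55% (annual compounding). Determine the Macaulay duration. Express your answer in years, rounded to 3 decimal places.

8.315 years

Periodic yield y = 0.1155. Discount each cash flow and weight by its year:
  t   CF        PV=CF/(1+0.1155)^t    t·PV
  1        27.50        24.6526        24.6526
  2        27.50        22.1001        44.2001
  3        27.50        19.8118        59.4354
  4        27.50        17.7605        71.0419
  5        27.50        15.9215        79.6077
  6        27.50        14.2730        85.6380
  7        27.50        12.7952        89.5661
  8        57.50        23.9834       191.8674
  9        57.50        21.5002       193.5014
  10    1,057.50       354.4742     3,544.7420
  Σ                    527.2724     4,384.2526
Price P = Σ PV = 527.2724.
Macaulay duration = Σ(t·PV) / P = 4,384.2526 / 527.2724 = 8.31497 years.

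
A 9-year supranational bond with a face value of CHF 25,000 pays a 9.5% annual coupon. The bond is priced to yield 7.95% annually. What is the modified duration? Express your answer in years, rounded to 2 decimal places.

Periodic yield y = 0.0795. First find Macaulay duration:
  t   CF        PV=CF/(1+0.0795)^t    t·PV
  1     2,375.00     2,200.0926     2,200.0926
  2     2,375.00     2,038.0664     4,076.1327
  3     2,375.00     1,887.9725     5,663.9176
  4     2,375.00     1,748.9324     6,995.7297
  5     2,375.00     1,620.1319     8,100.6596
  6     2,375.00     1,500.8170     9,004.9019
  7     2,375.00     1,390.2890     9,732.0230
  8     2,375.00     1,287.9009    10,303.2071
  9    27,375.00    13,751.5074   123,763.5669
  Σ                 27,425.7102   179,840.2311
P = 27,425.7102; Macaulay duration = 179,840.2311 / 27,425.7102 = 6.55736 years.
Modified duration = D_Mac / (1 + y) = 6.55736 / 1.0795 = 6.07444 years.

6.07 years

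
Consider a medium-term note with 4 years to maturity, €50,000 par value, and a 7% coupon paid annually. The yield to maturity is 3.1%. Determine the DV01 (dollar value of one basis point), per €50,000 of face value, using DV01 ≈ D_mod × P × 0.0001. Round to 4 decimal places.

€20.2678

Periodic yield y = 0.031.
  t   CF        PV=CF/(1+0.031)^t    t·PV
  1     3,500.00     3,394.7624     3,394.7624
  2     3,500.00     3,292.6890     6,585.3780
  3     3,500.00     3,193.6848     9,581.0543
  4    53,500.00    47,349.9060   189,399.6239
  Σ                 57,231.0421   208,960.8186
P = 57,231.0421; D_Mac = 3.65118 yrs; D_mod = 3.54140 yrs.
DV01 ≈ 3.54140 × 57,231.0421 × 0.0001 = 20.267781.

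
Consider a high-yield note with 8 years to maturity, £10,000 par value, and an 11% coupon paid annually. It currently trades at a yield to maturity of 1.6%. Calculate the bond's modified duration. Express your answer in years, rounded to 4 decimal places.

6.1737 years

Periodic yield y = 0.016. First find Macaulay duration:
  t   CF        PV=CF/(1+0.016)^t    t·PV
  1     1,100.00     1,082.6772     1,082.6772
  2     1,100.00     1,065.6271     2,131.2543
  3     1,100.00     1,048.8456     3,146.5368
  4     1,100.00     1,032.3283     4,129.3134
  5     1,100.00     1,016.0712     5,080.3560
  6     1,100.00     1,000.0701     6,000.4205
  7     1,100.00       984.3210     6,890.2467
  8    11,100.00     9,776.2729    78,210.1830
  Σ                 17,006.2134   106,670.9879
P = 17,006.2134; Macaulay duration = 106,670.9879 / 17,006.2134 = 6.27247 years.
Modified duration = D_Mac / (1 + y) = 6.27247 / 1.016 = 6.17369 years.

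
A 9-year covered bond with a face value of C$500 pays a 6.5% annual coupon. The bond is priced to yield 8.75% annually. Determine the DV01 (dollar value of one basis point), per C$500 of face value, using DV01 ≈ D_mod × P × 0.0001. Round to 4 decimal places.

Periodic yield y = 0.0875.
  t   CF        PV=CF/(1+0.0875)^t    t·PV
  1        32.50        29.8851        29.8851
  2        32.50        27.4805        54.9610
  3        32.50        25.2694        75.8083
  4        32.50        23.2363        92.9451
  5        32.50        21.3667       106.8334
  6        32.50        19.6475       117.8851
  7        32.50        18.0667       126.4668
  8        32.50        16.6130       132.9044
  9       532.50       250.2973     2,252.6760
  Σ                    431.8625     2,990.3651
P = 431.8625; D_Mac = 6.92434 yrs; D_mod = 6.36721 yrs.
DV01 ≈ 6.36721 × 431.8625 × 0.0001 = 0.274976.

C$0.2750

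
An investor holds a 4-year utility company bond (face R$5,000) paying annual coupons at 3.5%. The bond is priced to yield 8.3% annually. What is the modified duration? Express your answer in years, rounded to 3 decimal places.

3.491 years

Periodic yield y = 0.083. First find Macaulay duration:
  t   CF        PV=CF/(1+0.083)^t    t·PV
  1       175.00       161.5882       161.5882
  2       175.00       149.2042       298.4085
  3       175.00       137.7694       413.3081
  4     5,175.00     3,761.8072    15,047.2286
  Σ                  4,210.3689    15,920.5334
P = 4,210.3689; Macaulay duration = 15,920.5334 / 4,210.3689 = 3.78127 years.
Modified duration = D_Mac / (1 + y) = 3.78127 / 1.083 = 3.49148 years.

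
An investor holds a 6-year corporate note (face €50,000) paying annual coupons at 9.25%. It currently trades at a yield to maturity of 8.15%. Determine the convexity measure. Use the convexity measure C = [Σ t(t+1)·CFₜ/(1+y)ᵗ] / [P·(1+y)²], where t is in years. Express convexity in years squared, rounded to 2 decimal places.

27.20

With y = 0.0815:
  t   CF        PV=CF/(1+0.0815)^t    t·PV        t(t+1)·PV
  1     4,625.00     4,276.4679     4,276.4679       8,552.9357
  2     4,625.00     3,954.2005     7,908.4011      23,725.2032
  3     4,625.00     3,656.2187    10,968.6561      43,874.6244
  4     4,625.00     3,380.6923    13,522.7691      67,613.8456
  5     4,625.00     3,125.9291    15,629.6453      93,777.8719
  6    54,625.00    34,137.5467   204,825.2802   1,433,776.9616
  Σ                 52,531.0551   257,131.2197   1,671,321.4424
P = 52,531.0551.
Convexity = Σ t(t+1)·PV / [P·(1+y)²] = 1,671,321.4424 / (52,531.0551 × 1.169642) = 27.20137.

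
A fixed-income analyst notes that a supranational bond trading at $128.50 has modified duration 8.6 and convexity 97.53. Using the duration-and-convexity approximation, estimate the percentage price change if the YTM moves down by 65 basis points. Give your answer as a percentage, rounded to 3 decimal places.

Duration effect: -D_mod·Δy = -8.6 × (-0.0065) = +0.055900
Convexity effect: ½·C·(Δy)² = 0.5 × 97.53 × (-0.0065)² = +0.00206032125
ΔP/P ≈ +0.055900 + 0.00206032125 = +0.05796032125
= +5.796032125%.

+5.796%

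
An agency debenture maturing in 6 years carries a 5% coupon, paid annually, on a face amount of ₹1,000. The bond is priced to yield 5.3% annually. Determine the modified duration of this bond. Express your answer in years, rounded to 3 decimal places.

5.056 years

Periodic yield y = 0.053. First find Macaulay duration:
  t   CF        PV=CF/(1+0.053)^t    t·PV
  1        50.00        47.4834        47.4834
  2        50.00        45.0934        90.1869
  3        50.00        42.8238       128.4713
  4        50.00        40.6683       162.6734
  5        50.00        38.6214       193.1071
  6     1,050.00       770.2276     4,621.3655
  Σ                    984.9179     5,243.2875
P = 984.9179; Macaulay duration = 5,243.2875 / 984.9179 = 5.32358 years.
Modified duration = D_Mac / (1 + y) = 5.32358 / 1.053 = 5.05563 years.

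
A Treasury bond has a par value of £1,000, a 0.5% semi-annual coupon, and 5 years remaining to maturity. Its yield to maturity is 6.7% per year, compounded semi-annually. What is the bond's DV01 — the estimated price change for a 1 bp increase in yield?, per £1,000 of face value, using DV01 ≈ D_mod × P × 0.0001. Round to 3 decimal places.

£0.353

Periodic yield y = 0.0335.
  t   CF        PV=CF/(1+0.0335)^t    t·PV
  1         2.50         2.4190         2.4190
  2         2.50         2.3406         4.6811
  3         2.50         2.2647         6.7941
  4         2.50         2.1913         8.7651
  5         2.50         2.1203        10.6013
  6         2.50         2.0515        12.3092
  7         2.50         1.9850        13.8952
  8         2.50         1.9207        15.3655
  9         2.50         1.8584        16.7258
  10    1,002.50       721.0736     7,210.7356
  Σ                    740.2250     7,302.2918
P = 740.2250; D_Mac = 9.86496 half-year periods = 4.93248 yrs; D_mod = 4.77260 yrs.
DV01 ≈ 4.77260 × 740.2250 × 0.0001 = 0.353280.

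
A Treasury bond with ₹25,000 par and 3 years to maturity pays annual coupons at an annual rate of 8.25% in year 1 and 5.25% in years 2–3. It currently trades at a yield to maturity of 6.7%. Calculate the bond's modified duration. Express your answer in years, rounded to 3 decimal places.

2.622 years

Periodic yield y = 0.067. First find Macaulay duration:
  t   CF        PV=CF/(1+0.067)^t    t·PV
  1     2,062.50     1,932.9897     1,932.9897
  2     1,312.50     1,152.8438     2,305.6876
  3    26,312.50    21,660.5188    64,981.5565
  Σ                 24,746.3523    69,220.2338
P = 24,746.3523; Macaulay duration = 69,220.2338 / 24,746.3523 = 2.79719 years.
Modified duration = D_Mac / (1 + y) = 2.79719 / 1.067 = 2.62155 years.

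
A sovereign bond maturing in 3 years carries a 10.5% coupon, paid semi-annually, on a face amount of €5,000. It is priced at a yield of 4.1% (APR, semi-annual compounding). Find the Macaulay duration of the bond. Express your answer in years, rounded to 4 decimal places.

Periodic yield y = 0.0205. Discount each cash flow and weight by its period:
  t   CF        PV=CF/(1+0.0205)^t    t·PV
  1       262.50       257.2268       257.2268
  2       262.50       252.0596       504.1193
  3       262.50       246.9962       740.9886
  4       262.50       242.0345       968.1380
  5       262.50       237.1725     1,185.8623
  6     5,262.50     4,659.2290    27,955.3739
  Σ                  5,894.7186    31,611.7089
Price P = Σ PV = 5,894.7186.
Macaulay duration = Σ(t·PV) / P = 31,611.7089 / 5,894.7186 = 5.36272 half-year periods.
In years: 5.36272 / 2 = 2.68136 years.

2.6814 years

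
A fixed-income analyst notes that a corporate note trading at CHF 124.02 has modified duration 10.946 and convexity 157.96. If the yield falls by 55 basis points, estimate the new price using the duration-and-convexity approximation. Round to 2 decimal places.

Duration effect: -D_mod·Δy = -10.946 × (-0.0055) = +0.060203
Convexity effect: ½·C·(Δy)² = 0.5 × 157.96 × (-0.0055)² = +0.002389145
ΔP/P ≈ +0.060203 + 0.002389145 = +0.062592145
New price ≈ 124.02 × (1 + 0.062592145) = 131.7826778229.

CHF 131.78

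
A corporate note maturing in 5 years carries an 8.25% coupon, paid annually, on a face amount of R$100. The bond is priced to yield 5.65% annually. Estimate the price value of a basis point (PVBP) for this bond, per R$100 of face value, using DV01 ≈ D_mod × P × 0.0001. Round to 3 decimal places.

R$0.046

Periodic yield y = 0.0565.
  t   CF        PV=CF/(1+0.0565)^t    t·PV
  1         8.25         7.8088         7.8088
  2         8.25         7.3912        14.7824
  3         8.25         6.9959        20.9878
  4         8.25         6.6218        26.4872
  5       108.25        82.2395       411.1974
  Σ                    111.0572       481.2636
P = 111.0572; D_Mac = 4.33347 yrs; D_mod = 4.10173 yrs.
DV01 ≈ 4.10173 × 111.0572 × 0.0001 = 0.045553.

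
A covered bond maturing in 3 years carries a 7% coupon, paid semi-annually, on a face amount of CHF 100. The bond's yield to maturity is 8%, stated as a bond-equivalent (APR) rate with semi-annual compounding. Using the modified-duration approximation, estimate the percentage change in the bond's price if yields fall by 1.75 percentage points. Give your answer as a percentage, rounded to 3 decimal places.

Periodic yield y = 0.04. Modified duration first:
  t   CF        PV=CF/(1+0.04)^t    t·PV
  1         3.50         3.3654         3.3654
  2         3.50         3.2359         6.4719
  3         3.50         3.1115         9.3345
  4         3.50         2.9918        11.9673
  5         3.50         2.8767        14.3837
  6       103.50        81.7976       490.7853
  Σ                     97.3789       536.3080
P = 97.3789; D_Mac = 5.50743 half-year periods = 2.75372 yrs; D_mod = 2.75372/(1+0.04) = 2.64780 yrs.
ΔP/P ≈ -D_mod · Δy = -2.64780 × (-0.0175) = +0.046337 = +4.6337%.

+4.634%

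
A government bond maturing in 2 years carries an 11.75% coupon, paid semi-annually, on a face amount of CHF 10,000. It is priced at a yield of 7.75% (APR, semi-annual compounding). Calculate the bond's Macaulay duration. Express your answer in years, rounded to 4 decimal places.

Periodic yield y = 0.03875. Discount each cash flow and weight by its period:
  t   CF        PV=CF/(1+0.03875)^t    t·PV
  1       587.50       565.5836       565.5836
  2       587.50       544.4848     1,088.9697
  3       587.50       524.1731     1,572.5194
  4    10,587.50     9,093.8812    36,375.5248
  Σ                 10,728.1228    39,602.5975
Price P = Σ PV = 10,728.1228.
Macaulay duration = Σ(t·PV) / P = 39,602.5975 / 10,728.1228 = 3.69148 half-year periods.
In years: 3.69148 / 2 = 1.84574 years.

1.8457 years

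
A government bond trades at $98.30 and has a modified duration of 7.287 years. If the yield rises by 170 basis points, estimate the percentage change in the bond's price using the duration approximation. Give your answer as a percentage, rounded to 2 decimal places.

Duration approximation: ΔP/P ≈ -D_mod · Δy = -7.287 × (+0.017) = -0.123879.
As a percentage: -12.3879%.

-12.39%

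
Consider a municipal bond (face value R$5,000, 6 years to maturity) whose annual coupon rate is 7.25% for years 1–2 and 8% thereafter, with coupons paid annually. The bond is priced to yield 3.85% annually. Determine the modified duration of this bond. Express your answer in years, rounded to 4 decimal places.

Periodic yield y = 0.0385. First find Macaulay duration:
  t   CF        PV=CF/(1+0.0385)^t    t·PV
  1       362.50       349.0611       349.0611
  2       362.50       336.1205       672.2410
  3       400.00       357.1416     1,071.4249
  4       400.00       343.9014     1,375.6057
  5       400.00       331.1521     1,655.7604
  6     5,400.00     4,304.8176    25,828.9056
  Σ                  6,022.1944    30,952.9988
P = 6,022.1944; Macaulay duration = 30,952.9988 / 6,022.1944 = 5.13982 years.
Modified duration = D_Mac / (1 + y) = 5.13982 / 1.0385 = 4.94927 years.

4.9493 years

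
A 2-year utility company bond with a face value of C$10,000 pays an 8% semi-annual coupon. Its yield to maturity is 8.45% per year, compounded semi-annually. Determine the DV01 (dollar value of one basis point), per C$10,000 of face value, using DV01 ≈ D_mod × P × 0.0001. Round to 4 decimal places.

C$1.7958

Periodic yield y = 0.04225.
  t   CF        PV=CF/(1+0.04225)^t    t·PV
  1       400.00       383.7851       383.7851
  2       400.00       368.2275       736.4549
  3       400.00       353.3005     1,059.9016
  4    10,400.00     8,813.4455    35,253.7821
  Σ                  9,918.7586    37,433.9237
P = 9,918.7586; D_Mac = 3.77405 half-year periods = 1.88703 yrs; D_mod = 1.81053 yrs.
DV01 ≈ 1.81053 × 9,918.7586 × 0.0001 = 1.795823.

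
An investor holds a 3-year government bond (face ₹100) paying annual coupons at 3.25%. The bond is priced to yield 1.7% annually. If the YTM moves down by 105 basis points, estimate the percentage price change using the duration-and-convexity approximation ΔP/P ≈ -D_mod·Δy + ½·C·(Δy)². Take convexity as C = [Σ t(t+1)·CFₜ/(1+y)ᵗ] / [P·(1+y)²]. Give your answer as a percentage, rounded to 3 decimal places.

+3.065%

With y = 0.017:
  t   CF        PV=CF/(1+0.017)^t    t·PV        t(t+1)·PV
  1         3.25         3.1957         3.1957           6.3913
  2         3.25         3.1423         6.2845          18.8535
  3       103.25        98.1583       294.4750       1,177.9001
  Σ                    104.4963       303.9552       1,203.1449
P = 104.4963; D_Mac = 2.90877 yrs; D_mod = 2.86014 yrs; C = 11.13205.
Duration effect: -2.86014 × (-0.0105) = +0.030032
Convexity effect: 0.5 × 11.13205 × (-0.0105)² = +0.0006137
ΔP/P ≈ +0.030032 + 0.0006137 = +0.030645 = +3.0645%.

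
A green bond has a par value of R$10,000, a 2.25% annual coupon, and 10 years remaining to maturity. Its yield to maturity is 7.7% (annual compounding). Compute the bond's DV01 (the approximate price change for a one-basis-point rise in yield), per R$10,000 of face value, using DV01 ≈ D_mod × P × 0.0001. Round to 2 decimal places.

Periodic yield y = 0.077.
  t   CF        PV=CF/(1+0.077)^t    t·PV
  1       225.00       208.9136       208.9136
  2       225.00       193.9774       387.9548
  3       225.00       180.1090       540.3270
  4       225.00       167.2321       668.9285
  5       225.00       155.2759       776.3794
  6       225.00       144.1744       865.0467
  7       225.00       133.8667       937.0670
  8       225.00       124.2959       994.3674
  9       225.00       115.4094     1,038.6846
  10   10,225.00     4,869.7457    48,697.4571
  Σ                  6,293.0002    55,115.1261
P = 6,293.0002; D_Mac = 8.75816 yrs; D_mod = 8.13200 yrs.
DV01 ≈ 8.13200 × 6,293.0002 × 0.0001 = 5.117468.

R$5.12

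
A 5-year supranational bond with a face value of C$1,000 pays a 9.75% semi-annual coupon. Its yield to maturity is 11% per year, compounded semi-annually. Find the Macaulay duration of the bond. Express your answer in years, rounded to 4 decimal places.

Periodic yield y = 0.055. Discount each cash flow and weight by its period:
  t   CF        PV=CF/(1+0.055)^t    t·PV
  1        48.75        46.2085        46.2085
  2        48.75        43.7996        87.5991
  3        48.75        41.5162       124.5485
  4        48.75        39.3518       157.4073
  5        48.75        37.3003       186.5015
  6        48.75        35.3557       212.1344
  7        48.75        33.5125       234.5878
  8        48.75        31.7654       254.1236
  9        48.75        30.1094       270.9848
  10    1,048.75       613.9703     6,139.7032
  Σ                    952.8898     7,713.7987
Price P = Σ PV = 952.8898.
Macaulay duration = Σ(t·PV) / P = 7,713.7987 / 952.8898 = 8.09516 half-year periods.
In years: 8.09516 / 2 = 4.04758 years.

4.0476 years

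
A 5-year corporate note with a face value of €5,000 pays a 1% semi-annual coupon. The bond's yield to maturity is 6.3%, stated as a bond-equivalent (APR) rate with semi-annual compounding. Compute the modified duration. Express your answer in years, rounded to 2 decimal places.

Periodic yield y = 0.0315. First find Macaulay duration:
  t   CF        PV=CF/(1+0.0315)^t    t·PV
  1        25.00        24.2365        24.2365
  2        25.00        23.4964        46.9928
  3        25.00        22.7789        68.3366
  4        25.00        22.0833        88.3330
  5        25.00        21.4089       107.0444
  6        25.00        20.7551       124.5305
  7        25.00        20.1213       140.8489
  8        25.00        19.5068       156.0544
  9        25.00        18.9111       170.1999
  10    5,025.00     3,685.0530    36,850.5304
  Σ                  3,878.3513    37,777.1076
P = 3,878.3513; Macaulay duration = 37,777.1076 / 3,878.3513 = 9.74051 half-year periods = 4.87025 years.
Modified duration = D_Mac / (1 + y) = 4.87025 / 1.0315 = 4.72153 years.

4.72 years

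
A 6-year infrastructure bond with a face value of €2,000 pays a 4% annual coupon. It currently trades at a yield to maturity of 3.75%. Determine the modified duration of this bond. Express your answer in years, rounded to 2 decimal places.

Periodic yield y = 0.0375. First find Macaulay duration:
  t   CF        PV=CF/(1+0.0375)^t    t·PV
  1        80.00        77.1084        77.1084
  2        80.00        74.3214       148.6428
  3        80.00        71.6351       214.9052
  4        80.00        69.0458       276.1834
  5        80.00        66.5502       332.7511
  6     2,080.00     1,667.7644    10,006.5865
  Σ                  2,026.4254    11,056.1773
P = 2,026.4254; Macaulay duration = 11,056.1773 / 2,026.4254 = 5.45600 years.
Modified duration = D_Mac / (1 + y) = 5.45600 / 1.0375 = 5.25880 years.

5.26 years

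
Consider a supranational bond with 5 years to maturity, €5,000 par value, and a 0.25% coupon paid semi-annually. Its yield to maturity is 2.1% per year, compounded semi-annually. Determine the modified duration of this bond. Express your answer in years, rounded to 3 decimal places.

4.919 years

Periodic yield y = 0.0105. First find Macaulay duration:
  t   CF        PV=CF/(1+0.0105)^t    t·PV
  1         6.25         6.1851         6.1851
  2         6.25         6.1208        12.2416
  3         6.25         6.0572        18.1716
  4         6.25         5.9942        23.9770
  5         6.25         5.9320        29.6598
  6         6.25         5.8703        35.2219
  7         6.25         5.8093        40.6653
  8         6.25         5.7490        45.9917
  9         6.25         5.6892        51.2030
  10    5,006.25     4,509.7177    45,097.1768
  Σ                  4,563.1248    45,360.4938
P = 4,563.1248; Macaulay duration = 45,360.4938 / 4,563.1248 = 9.94066 half-year periods = 4.97033 years.
Modified duration = D_Mac / (1 + y) = 4.97033 / 1.0105 = 4.91869 years.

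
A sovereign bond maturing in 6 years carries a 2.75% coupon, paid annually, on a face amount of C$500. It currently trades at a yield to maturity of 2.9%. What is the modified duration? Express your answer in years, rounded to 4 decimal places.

Periodic yield y = 0.029. First find Macaulay duration:
  t   CF        PV=CF/(1+0.029)^t    t·PV
  1        13.75        13.3625        13.3625
  2        13.75        12.9859        25.9718
  3        13.75        12.6199        37.8598
  4        13.75        12.2643        49.0570
  5        13.75        11.9186        59.5931
  6       513.75       432.7724     2,596.6346
  Σ                    495.9236     2,782.4787
P = 495.9236; Macaulay duration = 2,782.4787 / 495.9236 = 5.61070 years.
Modified duration = D_Mac / (1 + y) = 5.61070 / 1.029 = 5.45258 years.

5.4526 years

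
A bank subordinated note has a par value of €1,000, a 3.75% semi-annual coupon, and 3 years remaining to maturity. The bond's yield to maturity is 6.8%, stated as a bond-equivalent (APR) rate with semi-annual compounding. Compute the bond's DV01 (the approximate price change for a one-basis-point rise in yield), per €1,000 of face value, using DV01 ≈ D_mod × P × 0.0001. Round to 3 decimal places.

€0.254

Periodic yield y = 0.034.
  t   CF        PV=CF/(1+0.034)^t    t·PV
  1        18.75        18.1335        18.1335
  2        18.75        17.5372        35.0744
  3        18.75        16.9605        50.8816
  4        18.75        16.4028        65.6114
  5        18.75        15.8635        79.3174
  6     1,018.75       833.5744     5,001.4466
  Σ                    918.4720     5,250.4649
P = 918.4720; D_Mac = 5.71652 half-year periods = 2.85826 yrs; D_mod = 2.76428 yrs.
DV01 ≈ 2.76428 × 918.4720 × 0.0001 = 0.253891.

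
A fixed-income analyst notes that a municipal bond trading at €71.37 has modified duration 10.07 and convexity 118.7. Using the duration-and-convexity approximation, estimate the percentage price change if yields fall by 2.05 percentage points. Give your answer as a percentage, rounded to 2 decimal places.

+23.14%

Duration effect: -D_mod·Δy = -10.07 × (-0.0205) = +0.206435
Convexity effect: ½·C·(Δy)² = 0.5 × 118.7 × (-0.0205)² = +0.0249418375
ΔP/P ≈ +0.206435 + 0.0249418375 = +0.2313768375
= +23.13768375%.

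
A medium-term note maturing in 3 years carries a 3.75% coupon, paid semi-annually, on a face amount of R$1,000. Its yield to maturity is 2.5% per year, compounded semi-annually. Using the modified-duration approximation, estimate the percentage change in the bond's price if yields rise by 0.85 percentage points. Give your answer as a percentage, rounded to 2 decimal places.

Periodic yield y = 0.0125. Modified duration first:
  t   CF        PV=CF/(1+0.0125)^t    t·PV
  1        18.75        18.5185        18.5185
  2        18.75        18.2899        36.5798
  3        18.75        18.0641        54.1923
  4        18.75        17.8411        71.3643
  5        18.75        17.6208        88.1041
  6     1,018.75       945.5782     5,673.4689
  Σ                  1,035.9126     5,942.2279
P = 1,035.9126; D_Mac = 5.73623 half-year periods = 2.86811 yrs; D_mod = 2.86811/(1+0.0125) = 2.83270 yrs.
ΔP/P ≈ -D_mod · Δy = -2.83270 × (+0.0085) = -0.024078 = -2.4078%.

-2.41%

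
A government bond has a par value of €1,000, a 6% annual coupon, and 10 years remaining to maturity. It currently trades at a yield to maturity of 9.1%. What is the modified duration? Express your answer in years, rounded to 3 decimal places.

Periodic yield y = 0.091. First find Macaulay duration:
  t   CF        PV=CF/(1+0.091)^t    t·PV
  1        60.00        54.9954        54.9954
  2        60.00        50.4083       100.8165
  3        60.00        46.2037       138.6112
  4        60.00        42.3499       169.3995
  5        60.00        38.8175       194.0875
  6        60.00        35.5797       213.4784
  7        60.00        32.6120       228.2843
  8        60.00        29.8919       239.1350
  9        60.00        27.3986       246.5875
  10    1,060.00       443.6683     4,436.6826
  Σ                    801.9253     6,022.0780
P = 801.9253; Macaulay duration = 6,022.0780 / 801.9253 = 7.50952 years.
Modified duration = D_Mac / (1 + y) = 7.50952 / 1.091 = 6.88316 years.

6.883 years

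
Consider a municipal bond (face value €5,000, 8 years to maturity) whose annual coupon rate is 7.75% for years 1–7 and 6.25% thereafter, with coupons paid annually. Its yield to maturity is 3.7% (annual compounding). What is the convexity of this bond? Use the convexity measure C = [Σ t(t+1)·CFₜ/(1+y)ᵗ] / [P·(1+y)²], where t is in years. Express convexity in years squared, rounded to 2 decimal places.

49.91

With y = 0.037:
  t   CF        PV=CF/(1+0.037)^t    t·PV        t(t+1)·PV
  1       387.50       373.6741       373.6741         747.3481
  2       387.50       360.3414       720.6829       2,162.0486
  3       387.50       347.4845     1,042.4535       4,169.8140
  4       387.50       335.0863     1,340.3452       6,701.7261
  5       387.50       323.1305     1,615.6524       9,693.9144
  6       387.50       311.6012     1,869.6074      13,087.2518
  7       387.50       300.4833     2,103.3834      16,827.0676
  8     5,312.50     3,972.5456    31,780.3649     286,023.2838
  Σ                  6,324.3470    40,846.1638     339,412.4544
P = 6,324.3470.
Convexity = Σ t(t+1)·PV / [P·(1+y)²] = 339,412.4544 / (6,324.3470 × 1.075369) = 49.90621.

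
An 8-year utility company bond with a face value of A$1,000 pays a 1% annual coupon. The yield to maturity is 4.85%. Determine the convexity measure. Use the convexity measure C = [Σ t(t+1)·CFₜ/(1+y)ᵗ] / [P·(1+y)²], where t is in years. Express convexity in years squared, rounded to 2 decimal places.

With y = 0.0485:
  t   CF        PV=CF/(1+0.0485)^t    t·PV        t(t+1)·PV
  1        10.00         9.5374         9.5374          19.0749
  2        10.00         9.0963        18.1925          54.5776
  3        10.00         8.6755        26.0265         104.1060
  4        10.00         8.2742        33.0968         165.4841
  5        10.00         7.8915        39.4573         236.7441
  6        10.00         7.5264        45.1586         316.1103
  7        10.00         7.1783        50.2480         401.9842
  8     1,010.00       691.4709     5,531.7670      49,785.9034
  Σ                    749.6505     5,753.4843      51,083.9845
P = 749.6505.
Convexity = Σ t(t+1)·PV / [P·(1+y)²] = 51,083.9845 / (749.6505 × 1.099352) = 61.98535.

61.99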